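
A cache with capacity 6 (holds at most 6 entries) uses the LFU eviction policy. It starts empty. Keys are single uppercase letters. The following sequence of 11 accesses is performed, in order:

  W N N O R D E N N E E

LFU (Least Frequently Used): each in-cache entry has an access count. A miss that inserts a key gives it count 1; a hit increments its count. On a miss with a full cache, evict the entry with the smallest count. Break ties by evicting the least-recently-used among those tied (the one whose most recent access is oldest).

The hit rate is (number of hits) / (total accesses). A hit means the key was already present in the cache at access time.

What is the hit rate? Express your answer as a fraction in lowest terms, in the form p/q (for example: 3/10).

LFU simulation (capacity=6):
  1. access W: MISS. Cache: [W(c=1)]
  2. access N: MISS. Cache: [W(c=1) N(c=1)]
  3. access N: HIT, count now 2. Cache: [W(c=1) N(c=2)]
  4. access O: MISS. Cache: [W(c=1) O(c=1) N(c=2)]
  5. access R: MISS. Cache: [W(c=1) O(c=1) R(c=1) N(c=2)]
  6. access D: MISS. Cache: [W(c=1) O(c=1) R(c=1) D(c=1) N(c=2)]
  7. access E: MISS. Cache: [W(c=1) O(c=1) R(c=1) D(c=1) E(c=1) N(c=2)]
  8. access N: HIT, count now 3. Cache: [W(c=1) O(c=1) R(c=1) D(c=1) E(c=1) N(c=3)]
  9. access N: HIT, count now 4. Cache: [W(c=1) O(c=1) R(c=1) D(c=1) E(c=1) N(c=4)]
  10. access E: HIT, count now 2. Cache: [W(c=1) O(c=1) R(c=1) D(c=1) E(c=2) N(c=4)]
  11. access E: HIT, count now 3. Cache: [W(c=1) O(c=1) R(c=1) D(c=1) E(c=3) N(c=4)]
Total: 5 hits, 6 misses, 0 evictions

Hit rate = 5/11

Answer: 5/11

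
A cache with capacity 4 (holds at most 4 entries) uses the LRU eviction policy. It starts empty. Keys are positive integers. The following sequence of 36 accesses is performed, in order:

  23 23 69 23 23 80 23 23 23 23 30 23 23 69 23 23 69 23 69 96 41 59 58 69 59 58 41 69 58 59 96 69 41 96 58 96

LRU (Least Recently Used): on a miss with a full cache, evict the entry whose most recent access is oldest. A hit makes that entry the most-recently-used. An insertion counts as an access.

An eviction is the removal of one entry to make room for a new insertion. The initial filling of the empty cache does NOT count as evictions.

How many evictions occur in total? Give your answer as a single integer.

Answer: 8

Derivation:
LRU simulation (capacity=4):
  1. access 23: MISS. Cache (LRU->MRU): [23]
  2. access 23: HIT. Cache (LRU->MRU): [23]
  3. access 69: MISS. Cache (LRU->MRU): [23 69]
  4. access 23: HIT. Cache (LRU->MRU): [69 23]
  5. access 23: HIT. Cache (LRU->MRU): [69 23]
  6. access 80: MISS. Cache (LRU->MRU): [69 23 80]
  7. access 23: HIT. Cache (LRU->MRU): [69 80 23]
  8. access 23: HIT. Cache (LRU->MRU): [69 80 23]
  9. access 23: HIT. Cache (LRU->MRU): [69 80 23]
  10. access 23: HIT. Cache (LRU->MRU): [69 80 23]
  11. access 30: MISS. Cache (LRU->MRU): [69 80 23 30]
  12. access 23: HIT. Cache (LRU->MRU): [69 80 30 23]
  13. access 23: HIT. Cache (LRU->MRU): [69 80 30 23]
  14. access 69: HIT. Cache (LRU->MRU): [80 30 23 69]
  15. access 23: HIT. Cache (LRU->MRU): [80 30 69 23]
  16. access 23: HIT. Cache (LRU->MRU): [80 30 69 23]
  17. access 69: HIT. Cache (LRU->MRU): [80 30 23 69]
  18. access 23: HIT. Cache (LRU->MRU): [80 30 69 23]
  19. access 69: HIT. Cache (LRU->MRU): [80 30 23 69]
  20. access 96: MISS, evict 80. Cache (LRU->MRU): [30 23 69 96]
  21. access 41: MISS, evict 30. Cache (LRU->MRU): [23 69 96 41]
  22. access 59: MISS, evict 23. Cache (LRU->MRU): [69 96 41 59]
  23. access 58: MISS, evict 69. Cache (LRU->MRU): [96 41 59 58]
  24. access 69: MISS, evict 96. Cache (LRU->MRU): [41 59 58 69]
  25. access 59: HIT. Cache (LRU->MRU): [41 58 69 59]
  26. access 58: HIT. Cache (LRU->MRU): [41 69 59 58]
  27. access 41: HIT. Cache (LRU->MRU): [69 59 58 41]
  28. access 69: HIT. Cache (LRU->MRU): [59 58 41 69]
  29. access 58: HIT. Cache (LRU->MRU): [59 41 69 58]
  30. access 59: HIT. Cache (LRU->MRU): [41 69 58 59]
  31. access 96: MISS, evict 41. Cache (LRU->MRU): [69 58 59 96]
  32. access 69: HIT. Cache (LRU->MRU): [58 59 96 69]
  33. access 41: MISS, evict 58. Cache (LRU->MRU): [59 96 69 41]
  34. access 96: HIT. Cache (LRU->MRU): [59 69 41 96]
  35. access 58: MISS, evict 59. Cache (LRU->MRU): [69 41 96 58]
  36. access 96: HIT. Cache (LRU->MRU): [69 41 58 96]
Total: 24 hits, 12 misses, 8 evictions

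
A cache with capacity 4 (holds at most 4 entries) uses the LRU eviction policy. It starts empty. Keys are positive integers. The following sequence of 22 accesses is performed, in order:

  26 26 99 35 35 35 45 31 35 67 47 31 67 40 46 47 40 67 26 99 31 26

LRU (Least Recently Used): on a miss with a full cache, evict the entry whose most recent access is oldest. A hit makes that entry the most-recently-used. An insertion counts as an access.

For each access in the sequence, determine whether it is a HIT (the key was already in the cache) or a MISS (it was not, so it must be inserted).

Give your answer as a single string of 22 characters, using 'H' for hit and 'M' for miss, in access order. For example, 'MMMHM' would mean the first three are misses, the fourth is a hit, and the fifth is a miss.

LRU simulation (capacity=4):
  1. access 26: MISS. Cache (LRU->MRU): [26]
  2. access 26: HIT. Cache (LRU->MRU): [26]
  3. access 99: MISS. Cache (LRU->MRU): [26 99]
  4. access 35: MISS. Cache (LRU->MRU): [26 99 35]
  5. access 35: HIT. Cache (LRU->MRU): [26 99 35]
  6. access 35: HIT. Cache (LRU->MRU): [26 99 35]
  7. access 45: MISS. Cache (LRU->MRU): [26 99 35 45]
  8. access 31: MISS, evict 26. Cache (LRU->MRU): [99 35 45 31]
  9. access 35: HIT. Cache (LRU->MRU): [99 45 31 35]
  10. access 67: MISS, evict 99. Cache (LRU->MRU): [45 31 35 67]
  11. access 47: MISS, evict 45. Cache (LRU->MRU): [31 35 67 47]
  12. access 31: HIT. Cache (LRU->MRU): [35 67 47 31]
  13. access 67: HIT. Cache (LRU->MRU): [35 47 31 67]
  14. access 40: MISS, evict 35. Cache (LRU->MRU): [47 31 67 40]
  15. access 46: MISS, evict 47. Cache (LRU->MRU): [31 67 40 46]
  16. access 47: MISS, evict 31. Cache (LRU->MRU): [67 40 46 47]
  17. access 40: HIT. Cache (LRU->MRU): [67 46 47 40]
  18. access 67: HIT. Cache (LRU->MRU): [46 47 40 67]
  19. access 26: MISS, evict 46. Cache (LRU->MRU): [47 40 67 26]
  20. access 99: MISS, evict 47. Cache (LRU->MRU): [40 67 26 99]
  21. access 31: MISS, evict 40. Cache (LRU->MRU): [67 26 99 31]
  22. access 26: HIT. Cache (LRU->MRU): [67 99 31 26]
Total: 9 hits, 13 misses, 9 evictions

Answer: MHMMHHMMHMMHHMMMHHMMMH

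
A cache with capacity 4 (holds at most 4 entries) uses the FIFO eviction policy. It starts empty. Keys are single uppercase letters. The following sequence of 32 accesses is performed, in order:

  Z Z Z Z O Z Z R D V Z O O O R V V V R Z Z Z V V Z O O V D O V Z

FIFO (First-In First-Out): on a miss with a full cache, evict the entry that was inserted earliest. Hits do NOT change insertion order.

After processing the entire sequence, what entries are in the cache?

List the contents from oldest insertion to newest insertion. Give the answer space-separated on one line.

Answer: R D V Z

Derivation:
FIFO simulation (capacity=4):
  1. access Z: MISS. Cache (old->new): [Z]
  2. access Z: HIT. Cache (old->new): [Z]
  3. access Z: HIT. Cache (old->new): [Z]
  4. access Z: HIT. Cache (old->new): [Z]
  5. access O: MISS. Cache (old->new): [Z O]
  6. access Z: HIT. Cache (old->new): [Z O]
  7. access Z: HIT. Cache (old->new): [Z O]
  8. access R: MISS. Cache (old->new): [Z O R]
  9. access D: MISS. Cache (old->new): [Z O R D]
  10. access V: MISS, evict Z. Cache (old->new): [O R D V]
  11. access Z: MISS, evict O. Cache (old->new): [R D V Z]
  12. access O: MISS, evict R. Cache (old->new): [D V Z O]
  13. access O: HIT. Cache (old->new): [D V Z O]
  14. access O: HIT. Cache (old->new): [D V Z O]
  15. access R: MISS, evict D. Cache (old->new): [V Z O R]
  16. access V: HIT. Cache (old->new): [V Z O R]
  17. access V: HIT. Cache (old->new): [V Z O R]
  18. access V: HIT. Cache (old->new): [V Z O R]
  19. access R: HIT. Cache (old->new): [V Z O R]
  20. access Z: HIT. Cache (old->new): [V Z O R]
  21. access Z: HIT. Cache (old->new): [V Z O R]
  22. access Z: HIT. Cache (old->new): [V Z O R]
  23. access V: HIT. Cache (old->new): [V Z O R]
  24. access V: HIT. Cache (old->new): [V Z O R]
  25. access Z: HIT. Cache (old->new): [V Z O R]
  26. access O: HIT. Cache (old->new): [V Z O R]
  27. access O: HIT. Cache (old->new): [V Z O R]
  28. access V: HIT. Cache (old->new): [V Z O R]
  29. access D: MISS, evict V. Cache (old->new): [Z O R D]
  30. access O: HIT. Cache (old->new): [Z O R D]
  31. access V: MISS, evict Z. Cache (old->new): [O R D V]
  32. access Z: MISS, evict O. Cache (old->new): [R D V Z]
Total: 21 hits, 11 misses, 7 evictions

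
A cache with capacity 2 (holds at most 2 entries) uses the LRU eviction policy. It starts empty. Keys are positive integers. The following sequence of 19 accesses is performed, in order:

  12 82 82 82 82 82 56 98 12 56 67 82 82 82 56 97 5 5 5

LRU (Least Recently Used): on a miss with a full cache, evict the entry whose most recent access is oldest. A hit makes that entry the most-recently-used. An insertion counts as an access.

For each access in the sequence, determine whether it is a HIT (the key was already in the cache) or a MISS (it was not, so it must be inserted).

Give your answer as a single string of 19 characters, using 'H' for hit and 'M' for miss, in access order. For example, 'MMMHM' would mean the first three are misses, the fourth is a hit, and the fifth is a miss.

LRU simulation (capacity=2):
  1. access 12: MISS. Cache (LRU->MRU): [12]
  2. access 82: MISS. Cache (LRU->MRU): [12 82]
  3. access 82: HIT. Cache (LRU->MRU): [12 82]
  4. access 82: HIT. Cache (LRU->MRU): [12 82]
  5. access 82: HIT. Cache (LRU->MRU): [12 82]
  6. access 82: HIT. Cache (LRU->MRU): [12 82]
  7. access 56: MISS, evict 12. Cache (LRU->MRU): [82 56]
  8. access 98: MISS, evict 82. Cache (LRU->MRU): [56 98]
  9. access 12: MISS, evict 56. Cache (LRU->MRU): [98 12]
  10. access 56: MISS, evict 98. Cache (LRU->MRU): [12 56]
  11. access 67: MISS, evict 12. Cache (LRU->MRU): [56 67]
  12. access 82: MISS, evict 56. Cache (LRU->MRU): [67 82]
  13. access 82: HIT. Cache (LRU->MRU): [67 82]
  14. access 82: HIT. Cache (LRU->MRU): [67 82]
  15. access 56: MISS, evict 67. Cache (LRU->MRU): [82 56]
  16. access 97: MISS, evict 82. Cache (LRU->MRU): [56 97]
  17. access 5: MISS, evict 56. Cache (LRU->MRU): [97 5]
  18. access 5: HIT. Cache (LRU->MRU): [97 5]
  19. access 5: HIT. Cache (LRU->MRU): [97 5]
Total: 8 hits, 11 misses, 9 evictions

Answer: MMHHHHMMMMMMHHMMMHH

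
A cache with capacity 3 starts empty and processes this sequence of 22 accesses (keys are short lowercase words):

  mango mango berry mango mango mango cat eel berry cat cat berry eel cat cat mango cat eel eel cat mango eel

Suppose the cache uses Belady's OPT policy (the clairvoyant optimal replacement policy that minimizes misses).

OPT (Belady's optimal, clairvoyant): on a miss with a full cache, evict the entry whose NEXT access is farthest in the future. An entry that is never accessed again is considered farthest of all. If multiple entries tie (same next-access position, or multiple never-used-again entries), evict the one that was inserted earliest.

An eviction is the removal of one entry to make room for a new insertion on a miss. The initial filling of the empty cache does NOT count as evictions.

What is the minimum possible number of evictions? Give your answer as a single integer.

Answer: 2

Derivation:
OPT (Belady) simulation (capacity=3):
  1. access mango: MISS. Cache: [mango]
  2. access mango: HIT. Next use of mango: step 4. Cache: [mango]
  3. access berry: MISS. Cache: [mango berry]
  4. access mango: HIT. Next use of mango: step 5. Cache: [mango berry]
  5. access mango: HIT. Next use of mango: step 6. Cache: [mango berry]
  6. access mango: HIT. Next use of mango: step 16. Cache: [mango berry]
  7. access cat: MISS. Cache: [mango berry cat]
  8. access eel: MISS, evict mango (next use: step 16). Cache: [berry cat eel]
  9. access berry: HIT. Next use of berry: step 12. Cache: [berry cat eel]
  10. access cat: HIT. Next use of cat: step 11. Cache: [berry cat eel]
  11. access cat: HIT. Next use of cat: step 14. Cache: [berry cat eel]
  12. access berry: HIT. Next use of berry: never. Cache: [berry cat eel]
  13. access eel: HIT. Next use of eel: step 18. Cache: [berry cat eel]
  14. access cat: HIT. Next use of cat: step 15. Cache: [berry cat eel]
  15. access cat: HIT. Next use of cat: step 17. Cache: [berry cat eel]
  16. access mango: MISS, evict berry (next use: never). Cache: [cat eel mango]
  17. access cat: HIT. Next use of cat: step 20. Cache: [cat eel mango]
  18. access eel: HIT. Next use of eel: step 19. Cache: [cat eel mango]
  19. access eel: HIT. Next use of eel: step 22. Cache: [cat eel mango]
  20. access cat: HIT. Next use of cat: never. Cache: [cat eel mango]
  21. access mango: HIT. Next use of mango: never. Cache: [cat eel mango]
  22. access eel: HIT. Next use of eel: never. Cache: [cat eel mango]
Total: 17 hits, 5 misses, 2 evictions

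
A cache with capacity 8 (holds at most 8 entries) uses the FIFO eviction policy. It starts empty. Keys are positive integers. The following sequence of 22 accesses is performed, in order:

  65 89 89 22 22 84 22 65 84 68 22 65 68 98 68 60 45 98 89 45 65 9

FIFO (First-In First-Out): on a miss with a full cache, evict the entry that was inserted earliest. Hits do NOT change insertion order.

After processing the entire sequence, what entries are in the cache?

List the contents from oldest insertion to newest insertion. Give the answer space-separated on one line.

Answer: 89 22 84 68 98 60 45 9

Derivation:
FIFO simulation (capacity=8):
  1. access 65: MISS. Cache (old->new): [65]
  2. access 89: MISS. Cache (old->new): [65 89]
  3. access 89: HIT. Cache (old->new): [65 89]
  4. access 22: MISS. Cache (old->new): [65 89 22]
  5. access 22: HIT. Cache (old->new): [65 89 22]
  6. access 84: MISS. Cache (old->new): [65 89 22 84]
  7. access 22: HIT. Cache (old->new): [65 89 22 84]
  8. access 65: HIT. Cache (old->new): [65 89 22 84]
  9. access 84: HIT. Cache (old->new): [65 89 22 84]
  10. access 68: MISS. Cache (old->new): [65 89 22 84 68]
  11. access 22: HIT. Cache (old->new): [65 89 22 84 68]
  12. access 65: HIT. Cache (old->new): [65 89 22 84 68]
  13. access 68: HIT. Cache (old->new): [65 89 22 84 68]
  14. access 98: MISS. Cache (old->new): [65 89 22 84 68 98]
  15. access 68: HIT. Cache (old->new): [65 89 22 84 68 98]
  16. access 60: MISS. Cache (old->new): [65 89 22 84 68 98 60]
  17. access 45: MISS. Cache (old->new): [65 89 22 84 68 98 60 45]
  18. access 98: HIT. Cache (old->new): [65 89 22 84 68 98 60 45]
  19. access 89: HIT. Cache (old->new): [65 89 22 84 68 98 60 45]
  20. access 45: HIT. Cache (old->new): [65 89 22 84 68 98 60 45]
  21. access 65: HIT. Cache (old->new): [65 89 22 84 68 98 60 45]
  22. access 9: MISS, evict 65. Cache (old->new): [89 22 84 68 98 60 45 9]
Total: 13 hits, 9 misses, 1 evictions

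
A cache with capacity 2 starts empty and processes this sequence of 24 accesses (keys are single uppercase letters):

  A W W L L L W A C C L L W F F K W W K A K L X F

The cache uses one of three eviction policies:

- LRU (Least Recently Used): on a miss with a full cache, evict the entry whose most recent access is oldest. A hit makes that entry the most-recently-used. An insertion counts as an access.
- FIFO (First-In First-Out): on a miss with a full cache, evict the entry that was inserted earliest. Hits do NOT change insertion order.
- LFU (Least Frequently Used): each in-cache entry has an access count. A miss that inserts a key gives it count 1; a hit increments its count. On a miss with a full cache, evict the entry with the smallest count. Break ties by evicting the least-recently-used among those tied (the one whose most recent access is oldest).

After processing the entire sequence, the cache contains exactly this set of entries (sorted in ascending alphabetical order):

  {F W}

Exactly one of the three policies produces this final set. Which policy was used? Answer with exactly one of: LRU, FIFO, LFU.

Simulating under each policy and comparing final sets:
  LRU: final set = {F X} -> differs
  FIFO: final set = {F X} -> differs
  LFU: final set = {F W} -> MATCHES target
Only LFU produces the target set.

Answer: LFU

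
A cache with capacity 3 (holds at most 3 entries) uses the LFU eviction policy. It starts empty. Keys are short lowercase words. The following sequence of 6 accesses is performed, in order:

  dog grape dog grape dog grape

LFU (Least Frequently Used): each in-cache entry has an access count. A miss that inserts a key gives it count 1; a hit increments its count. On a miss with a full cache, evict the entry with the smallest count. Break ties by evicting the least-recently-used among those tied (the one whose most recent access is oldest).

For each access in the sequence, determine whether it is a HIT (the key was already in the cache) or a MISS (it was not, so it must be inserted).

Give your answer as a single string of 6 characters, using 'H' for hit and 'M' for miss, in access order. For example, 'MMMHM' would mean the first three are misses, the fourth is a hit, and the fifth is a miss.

Answer: MMHHHH

Derivation:
LFU simulation (capacity=3):
  1. access dog: MISS. Cache: [dog(c=1)]
  2. access grape: MISS. Cache: [dog(c=1) grape(c=1)]
  3. access dog: HIT, count now 2. Cache: [grape(c=1) dog(c=2)]
  4. access grape: HIT, count now 2. Cache: [dog(c=2) grape(c=2)]
  5. access dog: HIT, count now 3. Cache: [grape(c=2) dog(c=3)]
  6. access grape: HIT, count now 3. Cache: [dog(c=3) grape(c=3)]
Total: 4 hits, 2 misses, 0 evictions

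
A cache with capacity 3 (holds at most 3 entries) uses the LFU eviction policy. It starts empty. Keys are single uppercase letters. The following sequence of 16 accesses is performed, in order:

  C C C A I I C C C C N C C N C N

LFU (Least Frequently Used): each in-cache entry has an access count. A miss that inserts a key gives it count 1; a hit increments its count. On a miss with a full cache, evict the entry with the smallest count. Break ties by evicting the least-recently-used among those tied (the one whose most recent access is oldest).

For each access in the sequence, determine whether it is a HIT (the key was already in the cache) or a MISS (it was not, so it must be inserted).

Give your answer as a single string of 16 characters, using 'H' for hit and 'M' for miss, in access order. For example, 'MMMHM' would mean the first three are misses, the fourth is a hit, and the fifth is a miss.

LFU simulation (capacity=3):
  1. access C: MISS. Cache: [C(c=1)]
  2. access C: HIT, count now 2. Cache: [C(c=2)]
  3. access C: HIT, count now 3. Cache: [C(c=3)]
  4. access A: MISS. Cache: [A(c=1) C(c=3)]
  5. access I: MISS. Cache: [A(c=1) I(c=1) C(c=3)]
  6. access I: HIT, count now 2. Cache: [A(c=1) I(c=2) C(c=3)]
  7. access C: HIT, count now 4. Cache: [A(c=1) I(c=2) C(c=4)]
  8. access C: HIT, count now 5. Cache: [A(c=1) I(c=2) C(c=5)]
  9. access C: HIT, count now 6. Cache: [A(c=1) I(c=2) C(c=6)]
  10. access C: HIT, count now 7. Cache: [A(c=1) I(c=2) C(c=7)]
  11. access N: MISS, evict A(c=1). Cache: [N(c=1) I(c=2) C(c=7)]
  12. access C: HIT, count now 8. Cache: [N(c=1) I(c=2) C(c=8)]
  13. access C: HIT, count now 9. Cache: [N(c=1) I(c=2) C(c=9)]
  14. access N: HIT, count now 2. Cache: [I(c=2) N(c=2) C(c=9)]
  15. access C: HIT, count now 10. Cache: [I(c=2) N(c=2) C(c=10)]
  16. access N: HIT, count now 3. Cache: [I(c=2) N(c=3) C(c=10)]
Total: 12 hits, 4 misses, 1 evictions

Answer: MHHMMHHHHHMHHHHH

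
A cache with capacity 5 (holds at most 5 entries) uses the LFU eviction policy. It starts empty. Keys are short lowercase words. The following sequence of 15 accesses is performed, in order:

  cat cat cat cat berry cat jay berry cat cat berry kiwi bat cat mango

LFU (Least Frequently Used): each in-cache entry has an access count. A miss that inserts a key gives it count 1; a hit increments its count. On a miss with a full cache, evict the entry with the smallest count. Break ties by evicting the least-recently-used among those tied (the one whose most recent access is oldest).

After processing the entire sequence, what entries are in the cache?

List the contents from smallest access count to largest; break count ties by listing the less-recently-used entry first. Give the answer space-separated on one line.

LFU simulation (capacity=5):
  1. access cat: MISS. Cache: [cat(c=1)]
  2. access cat: HIT, count now 2. Cache: [cat(c=2)]
  3. access cat: HIT, count now 3. Cache: [cat(c=3)]
  4. access cat: HIT, count now 4. Cache: [cat(c=4)]
  5. access berry: MISS. Cache: [berry(c=1) cat(c=4)]
  6. access cat: HIT, count now 5. Cache: [berry(c=1) cat(c=5)]
  7. access jay: MISS. Cache: [berry(c=1) jay(c=1) cat(c=5)]
  8. access berry: HIT, count now 2. Cache: [jay(c=1) berry(c=2) cat(c=5)]
  9. access cat: HIT, count now 6. Cache: [jay(c=1) berry(c=2) cat(c=6)]
  10. access cat: HIT, count now 7. Cache: [jay(c=1) berry(c=2) cat(c=7)]
  11. access berry: HIT, count now 3. Cache: [jay(c=1) berry(c=3) cat(c=7)]
  12. access kiwi: MISS. Cache: [jay(c=1) kiwi(c=1) berry(c=3) cat(c=7)]
  13. access bat: MISS. Cache: [jay(c=1) kiwi(c=1) bat(c=1) berry(c=3) cat(c=7)]
  14. access cat: HIT, count now 8. Cache: [jay(c=1) kiwi(c=1) bat(c=1) berry(c=3) cat(c=8)]
  15. access mango: MISS, evict jay(c=1). Cache: [kiwi(c=1) bat(c=1) mango(c=1) berry(c=3) cat(c=8)]
Total: 9 hits, 6 misses, 1 evictions

Answer: kiwi bat mango berry cat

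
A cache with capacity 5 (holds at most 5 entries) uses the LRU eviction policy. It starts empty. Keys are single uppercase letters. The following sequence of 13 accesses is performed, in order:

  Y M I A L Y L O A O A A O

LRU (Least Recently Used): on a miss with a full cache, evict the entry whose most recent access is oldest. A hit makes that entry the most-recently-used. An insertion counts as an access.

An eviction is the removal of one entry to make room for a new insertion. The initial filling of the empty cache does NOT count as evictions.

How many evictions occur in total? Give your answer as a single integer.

LRU simulation (capacity=5):
  1. access Y: MISS. Cache (LRU->MRU): [Y]
  2. access M: MISS. Cache (LRU->MRU): [Y M]
  3. access I: MISS. Cache (LRU->MRU): [Y M I]
  4. access A: MISS. Cache (LRU->MRU): [Y M I A]
  5. access L: MISS. Cache (LRU->MRU): [Y M I A L]
  6. access Y: HIT. Cache (LRU->MRU): [M I A L Y]
  7. access L: HIT. Cache (LRU->MRU): [M I A Y L]
  8. access O: MISS, evict M. Cache (LRU->MRU): [I A Y L O]
  9. access A: HIT. Cache (LRU->MRU): [I Y L O A]
  10. access O: HIT. Cache (LRU->MRU): [I Y L A O]
  11. access A: HIT. Cache (LRU->MRU): [I Y L O A]
  12. access A: HIT. Cache (LRU->MRU): [I Y L O A]
  13. access O: HIT. Cache (LRU->MRU): [I Y L A O]
Total: 7 hits, 6 misses, 1 evictions

Answer: 1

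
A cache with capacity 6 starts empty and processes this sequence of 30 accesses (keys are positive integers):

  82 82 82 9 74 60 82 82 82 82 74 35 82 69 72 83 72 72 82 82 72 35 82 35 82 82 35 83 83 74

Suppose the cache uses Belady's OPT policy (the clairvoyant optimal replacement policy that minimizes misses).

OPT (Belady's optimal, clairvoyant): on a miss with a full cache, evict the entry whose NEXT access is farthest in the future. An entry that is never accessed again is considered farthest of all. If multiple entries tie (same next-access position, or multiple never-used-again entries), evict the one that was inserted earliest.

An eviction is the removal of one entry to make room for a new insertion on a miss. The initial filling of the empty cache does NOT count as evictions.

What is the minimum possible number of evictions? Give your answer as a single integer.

OPT (Belady) simulation (capacity=6):
  1. access 82: MISS. Cache: [82]
  2. access 82: HIT. Next use of 82: step 3. Cache: [82]
  3. access 82: HIT. Next use of 82: step 7. Cache: [82]
  4. access 9: MISS. Cache: [82 9]
  5. access 74: MISS. Cache: [82 9 74]
  6. access 60: MISS. Cache: [82 9 74 60]
  7. access 82: HIT. Next use of 82: step 8. Cache: [82 9 74 60]
  8. access 82: HIT. Next use of 82: step 9. Cache: [82 9 74 60]
  9. access 82: HIT. Next use of 82: step 10. Cache: [82 9 74 60]
  10. access 82: HIT. Next use of 82: step 13. Cache: [82 9 74 60]
  11. access 74: HIT. Next use of 74: step 30. Cache: [82 9 74 60]
  12. access 35: MISS. Cache: [82 9 74 60 35]
  13. access 82: HIT. Next use of 82: step 19. Cache: [82 9 74 60 35]
  14. access 69: MISS. Cache: [82 9 74 60 35 69]
  15. access 72: MISS, evict 9 (next use: never). Cache: [82 74 60 35 69 72]
  16. access 83: MISS, evict 60 (next use: never). Cache: [82 74 35 69 72 83]
  17. access 72: HIT. Next use of 72: step 18. Cache: [82 74 35 69 72 83]
  18. access 72: HIT. Next use of 72: step 21. Cache: [82 74 35 69 72 83]
  19. access 82: HIT. Next use of 82: step 20. Cache: [82 74 35 69 72 83]
  20. access 82: HIT. Next use of 82: step 23. Cache: [82 74 35 69 72 83]
  21. access 72: HIT. Next use of 72: never. Cache: [82 74 35 69 72 83]
  22. access 35: HIT. Next use of 35: step 24. Cache: [82 74 35 69 72 83]
  23. access 82: HIT. Next use of 82: step 25. Cache: [82 74 35 69 72 83]
  24. access 35: HIT. Next use of 35: step 27. Cache: [82 74 35 69 72 83]
  25. access 82: HIT. Next use of 82: step 26. Cache: [82 74 35 69 72 83]
  26. access 82: HIT. Next use of 82: never. Cache: [82 74 35 69 72 83]
  27. access 35: HIT. Next use of 35: never. Cache: [82 74 35 69 72 83]
  28. access 83: HIT. Next use of 83: step 29. Cache: [82 74 35 69 72 83]
  29. access 83: HIT. Next use of 83: never. Cache: [82 74 35 69 72 83]
  30. access 74: HIT. Next use of 74: never. Cache: [82 74 35 69 72 83]
Total: 22 hits, 8 misses, 2 evictions

Answer: 2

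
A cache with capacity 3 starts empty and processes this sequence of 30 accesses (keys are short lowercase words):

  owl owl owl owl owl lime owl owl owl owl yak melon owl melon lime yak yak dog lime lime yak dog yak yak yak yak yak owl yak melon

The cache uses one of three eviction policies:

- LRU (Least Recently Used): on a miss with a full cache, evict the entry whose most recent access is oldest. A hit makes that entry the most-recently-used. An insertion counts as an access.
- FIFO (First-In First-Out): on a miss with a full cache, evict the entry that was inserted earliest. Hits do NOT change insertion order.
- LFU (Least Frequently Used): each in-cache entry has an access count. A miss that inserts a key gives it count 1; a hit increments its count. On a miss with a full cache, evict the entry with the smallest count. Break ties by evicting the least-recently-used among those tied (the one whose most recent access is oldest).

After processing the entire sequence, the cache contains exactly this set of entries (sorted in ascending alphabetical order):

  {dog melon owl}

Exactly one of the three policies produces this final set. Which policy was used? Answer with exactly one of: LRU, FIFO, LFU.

Simulating under each policy and comparing final sets:
  LRU: final set = {melon owl yak} -> differs
  FIFO: final set = {dog melon owl} -> MATCHES target
  LFU: final set = {melon owl yak} -> differs
Only FIFO produces the target set.

Answer: FIFO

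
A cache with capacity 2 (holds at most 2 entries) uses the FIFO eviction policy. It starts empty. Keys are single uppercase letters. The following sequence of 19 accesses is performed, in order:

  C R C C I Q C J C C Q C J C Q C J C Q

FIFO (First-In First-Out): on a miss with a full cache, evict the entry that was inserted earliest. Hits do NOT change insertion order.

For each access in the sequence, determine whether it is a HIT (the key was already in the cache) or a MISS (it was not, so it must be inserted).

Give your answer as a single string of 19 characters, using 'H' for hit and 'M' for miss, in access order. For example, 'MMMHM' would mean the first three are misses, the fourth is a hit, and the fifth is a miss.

Answer: MMHHMMMMHHMMMHMMMHM

Derivation:
FIFO simulation (capacity=2):
  1. access C: MISS. Cache (old->new): [C]
  2. access R: MISS. Cache (old->new): [C R]
  3. access C: HIT. Cache (old->new): [C R]
  4. access C: HIT. Cache (old->new): [C R]
  5. access I: MISS, evict C. Cache (old->new): [R I]
  6. access Q: MISS, evict R. Cache (old->new): [I Q]
  7. access C: MISS, evict I. Cache (old->new): [Q C]
  8. access J: MISS, evict Q. Cache (old->new): [C J]
  9. access C: HIT. Cache (old->new): [C J]
  10. access C: HIT. Cache (old->new): [C J]
  11. access Q: MISS, evict C. Cache (old->new): [J Q]
  12. access C: MISS, evict J. Cache (old->new): [Q C]
  13. access J: MISS, evict Q. Cache (old->new): [C J]
  14. access C: HIT. Cache (old->new): [C J]
  15. access Q: MISS, evict C. Cache (old->new): [J Q]
  16. access C: MISS, evict J. Cache (old->new): [Q C]
  17. access J: MISS, evict Q. Cache (old->new): [C J]
  18. access C: HIT. Cache (old->new): [C J]
  19. access Q: MISS, evict C. Cache (old->new): [J Q]
Total: 6 hits, 13 misses, 11 evictions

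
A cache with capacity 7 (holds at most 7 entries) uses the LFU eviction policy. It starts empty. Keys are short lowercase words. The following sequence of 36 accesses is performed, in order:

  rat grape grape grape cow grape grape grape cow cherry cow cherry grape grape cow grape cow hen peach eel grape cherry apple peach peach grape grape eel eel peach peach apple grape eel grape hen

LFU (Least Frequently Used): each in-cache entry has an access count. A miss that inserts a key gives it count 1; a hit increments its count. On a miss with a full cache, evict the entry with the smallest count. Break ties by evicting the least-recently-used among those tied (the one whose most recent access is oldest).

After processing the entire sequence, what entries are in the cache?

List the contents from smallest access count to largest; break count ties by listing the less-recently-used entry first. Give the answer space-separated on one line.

Answer: apple hen cherry eel cow peach grape

Derivation:
LFU simulation (capacity=7):
  1. access rat: MISS. Cache: [rat(c=1)]
  2. access grape: MISS. Cache: [rat(c=1) grape(c=1)]
  3. access grape: HIT, count now 2. Cache: [rat(c=1) grape(c=2)]
  4. access grape: HIT, count now 3. Cache: [rat(c=1) grape(c=3)]
  5. access cow: MISS. Cache: [rat(c=1) cow(c=1) grape(c=3)]
  6. access grape: HIT, count now 4. Cache: [rat(c=1) cow(c=1) grape(c=4)]
  7. access grape: HIT, count now 5. Cache: [rat(c=1) cow(c=1) grape(c=5)]
  8. access grape: HIT, count now 6. Cache: [rat(c=1) cow(c=1) grape(c=6)]
  9. access cow: HIT, count now 2. Cache: [rat(c=1) cow(c=2) grape(c=6)]
  10. access cherry: MISS. Cache: [rat(c=1) cherry(c=1) cow(c=2) grape(c=6)]
  11. access cow: HIT, count now 3. Cache: [rat(c=1) cherry(c=1) cow(c=3) grape(c=6)]
  12. access cherry: HIT, count now 2. Cache: [rat(c=1) cherry(c=2) cow(c=3) grape(c=6)]
  13. access grape: HIT, count now 7. Cache: [rat(c=1) cherry(c=2) cow(c=3) grape(c=7)]
  14. access grape: HIT, count now 8. Cache: [rat(c=1) cherry(c=2) cow(c=3) grape(c=8)]
  15. access cow: HIT, count now 4. Cache: [rat(c=1) cherry(c=2) cow(c=4) grape(c=8)]
  16. access grape: HIT, count now 9. Cache: [rat(c=1) cherry(c=2) cow(c=4) grape(c=9)]
  17. access cow: HIT, count now 5. Cache: [rat(c=1) cherry(c=2) cow(c=5) grape(c=9)]
  18. access hen: MISS. Cache: [rat(c=1) hen(c=1) cherry(c=2) cow(c=5) grape(c=9)]
  19. access peach: MISS. Cache: [rat(c=1) hen(c=1) peach(c=1) cherry(c=2) cow(c=5) grape(c=9)]
  20. access eel: MISS. Cache: [rat(c=1) hen(c=1) peach(c=1) eel(c=1) cherry(c=2) cow(c=5) grape(c=9)]
  21. access grape: HIT, count now 10. Cache: [rat(c=1) hen(c=1) peach(c=1) eel(c=1) cherry(c=2) cow(c=5) grape(c=10)]
  22. access cherry: HIT, count now 3. Cache: [rat(c=1) hen(c=1) peach(c=1) eel(c=1) cherry(c=3) cow(c=5) grape(c=10)]
  23. access apple: MISS, evict rat(c=1). Cache: [hen(c=1) peach(c=1) eel(c=1) apple(c=1) cherry(c=3) cow(c=5) grape(c=10)]
  24. access peach: HIT, count now 2. Cache: [hen(c=1) eel(c=1) apple(c=1) peach(c=2) cherry(c=3) cow(c=5) grape(c=10)]
  25. access peach: HIT, count now 3. Cache: [hen(c=1) eel(c=1) apple(c=1) cherry(c=3) peach(c=3) cow(c=5) grape(c=10)]
  26. access grape: HIT, count now 11. Cache: [hen(c=1) eel(c=1) apple(c=1) cherry(c=3) peach(c=3) cow(c=5) grape(c=11)]
  27. access grape: HIT, count now 12. Cache: [hen(c=1) eel(c=1) apple(c=1) cherry(c=3) peach(c=3) cow(c=5) grape(c=12)]
  28. access eel: HIT, count now 2. Cache: [hen(c=1) apple(c=1) eel(c=2) cherry(c=3) peach(c=3) cow(c=5) grape(c=12)]
  29. access eel: HIT, count now 3. Cache: [hen(c=1) apple(c=1) cherry(c=3) peach(c=3) eel(c=3) cow(c=5) grape(c=12)]
  30. access peach: HIT, count now 4. Cache: [hen(c=1) apple(c=1) cherry(c=3) eel(c=3) peach(c=4) cow(c=5) grape(c=12)]
  31. access peach: HIT, count now 5. Cache: [hen(c=1) apple(c=1) cherry(c=3) eel(c=3) cow(c=5) peach(c=5) grape(c=12)]
  32. access apple: HIT, count now 2. Cache: [hen(c=1) apple(c=2) cherry(c=3) eel(c=3) cow(c=5) peach(c=5) grape(c=12)]
  33. access grape: HIT, count now 13. Cache: [hen(c=1) apple(c=2) cherry(c=3) eel(c=3) cow(c=5) peach(c=5) grape(c=13)]
  34. access eel: HIT, count now 4. Cache: [hen(c=1) apple(c=2) cherry(c=3) eel(c=4) cow(c=5) peach(c=5) grape(c=13)]
  35. access grape: HIT, count now 14. Cache: [hen(c=1) apple(c=2) cherry(c=3) eel(c=4) cow(c=5) peach(c=5) grape(c=14)]
  36. access hen: HIT, count now 2. Cache: [apple(c=2) hen(c=2) cherry(c=3) eel(c=4) cow(c=5) peach(c=5) grape(c=14)]
Total: 28 hits, 8 misses, 1 evictions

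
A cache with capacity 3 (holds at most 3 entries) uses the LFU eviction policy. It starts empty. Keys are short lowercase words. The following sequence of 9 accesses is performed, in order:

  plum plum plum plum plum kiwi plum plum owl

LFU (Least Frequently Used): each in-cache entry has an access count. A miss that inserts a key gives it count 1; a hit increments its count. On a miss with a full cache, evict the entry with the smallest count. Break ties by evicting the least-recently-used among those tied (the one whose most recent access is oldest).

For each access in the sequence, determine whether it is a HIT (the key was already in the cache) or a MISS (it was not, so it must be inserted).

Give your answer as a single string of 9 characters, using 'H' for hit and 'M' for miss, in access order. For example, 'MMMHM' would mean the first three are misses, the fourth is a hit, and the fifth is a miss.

LFU simulation (capacity=3):
  1. access plum: MISS. Cache: [plum(c=1)]
  2. access plum: HIT, count now 2. Cache: [plum(c=2)]
  3. access plum: HIT, count now 3. Cache: [plum(c=3)]
  4. access plum: HIT, count now 4. Cache: [plum(c=4)]
  5. access plum: HIT, count now 5. Cache: [plum(c=5)]
  6. access kiwi: MISS. Cache: [kiwi(c=1) plum(c=5)]
  7. access plum: HIT, count now 6. Cache: [kiwi(c=1) plum(c=6)]
  8. access plum: HIT, count now 7. Cache: [kiwi(c=1) plum(c=7)]
  9. access owl: MISS. Cache: [kiwi(c=1) owl(c=1) plum(c=7)]
Total: 6 hits, 3 misses, 0 evictions

Answer: MHHHHMHHM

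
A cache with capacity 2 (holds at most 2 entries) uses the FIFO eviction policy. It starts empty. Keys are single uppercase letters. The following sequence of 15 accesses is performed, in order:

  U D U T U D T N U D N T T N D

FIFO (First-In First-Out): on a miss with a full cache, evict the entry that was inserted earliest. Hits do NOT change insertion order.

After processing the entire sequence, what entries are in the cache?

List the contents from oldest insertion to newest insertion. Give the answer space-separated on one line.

Answer: T D

Derivation:
FIFO simulation (capacity=2):
  1. access U: MISS. Cache (old->new): [U]
  2. access D: MISS. Cache (old->new): [U D]
  3. access U: HIT. Cache (old->new): [U D]
  4. access T: MISS, evict U. Cache (old->new): [D T]
  5. access U: MISS, evict D. Cache (old->new): [T U]
  6. access D: MISS, evict T. Cache (old->new): [U D]
  7. access T: MISS, evict U. Cache (old->new): [D T]
  8. access N: MISS, evict D. Cache (old->new): [T N]
  9. access U: MISS, evict T. Cache (old->new): [N U]
  10. access D: MISS, evict N. Cache (old->new): [U D]
  11. access N: MISS, evict U. Cache (old->new): [D N]
  12. access T: MISS, evict D. Cache (old->new): [N T]
  13. access T: HIT. Cache (old->new): [N T]
  14. access N: HIT. Cache (old->new): [N T]
  15. access D: MISS, evict N. Cache (old->new): [T D]
Total: 3 hits, 12 misses, 10 evictions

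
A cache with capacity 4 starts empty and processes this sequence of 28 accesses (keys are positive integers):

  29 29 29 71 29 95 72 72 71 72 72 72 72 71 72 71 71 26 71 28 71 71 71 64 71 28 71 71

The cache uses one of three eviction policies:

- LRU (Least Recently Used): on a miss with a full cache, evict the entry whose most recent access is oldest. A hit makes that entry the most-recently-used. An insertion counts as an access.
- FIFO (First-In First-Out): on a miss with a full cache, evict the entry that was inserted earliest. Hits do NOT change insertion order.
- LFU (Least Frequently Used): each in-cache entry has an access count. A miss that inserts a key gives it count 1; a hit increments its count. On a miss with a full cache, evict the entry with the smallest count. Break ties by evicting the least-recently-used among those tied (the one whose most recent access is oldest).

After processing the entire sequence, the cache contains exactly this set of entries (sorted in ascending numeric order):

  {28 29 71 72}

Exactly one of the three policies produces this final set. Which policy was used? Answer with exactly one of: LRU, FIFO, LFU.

Answer: LFU

Derivation:
Simulating under each policy and comparing final sets:
  LRU: final set = {26 28 64 71} -> differs
  FIFO: final set = {26 28 64 71} -> differs
  LFU: final set = {28 29 71 72} -> MATCHES target
Only LFU produces the target set.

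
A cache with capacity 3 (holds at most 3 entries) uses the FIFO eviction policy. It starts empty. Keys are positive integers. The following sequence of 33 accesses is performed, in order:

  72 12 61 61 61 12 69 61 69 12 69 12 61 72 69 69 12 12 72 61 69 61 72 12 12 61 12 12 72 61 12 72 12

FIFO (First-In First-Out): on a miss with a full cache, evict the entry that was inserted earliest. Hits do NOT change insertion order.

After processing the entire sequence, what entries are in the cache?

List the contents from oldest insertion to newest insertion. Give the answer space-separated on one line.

FIFO simulation (capacity=3):
  1. access 72: MISS. Cache (old->new): [72]
  2. access 12: MISS. Cache (old->new): [72 12]
  3. access 61: MISS. Cache (old->new): [72 12 61]
  4. access 61: HIT. Cache (old->new): [72 12 61]
  5. access 61: HIT. Cache (old->new): [72 12 61]
  6. access 12: HIT. Cache (old->new): [72 12 61]
  7. access 69: MISS, evict 72. Cache (old->new): [12 61 69]
  8. access 61: HIT. Cache (old->new): [12 61 69]
  9. access 69: HIT. Cache (old->new): [12 61 69]
  10. access 12: HIT. Cache (old->new): [12 61 69]
  11. access 69: HIT. Cache (old->new): [12 61 69]
  12. access 12: HIT. Cache (old->new): [12 61 69]
  13. access 61: HIT. Cache (old->new): [12 61 69]
  14. access 72: MISS, evict 12. Cache (old->new): [61 69 72]
  15. access 69: HIT. Cache (old->new): [61 69 72]
  16. access 69: HIT. Cache (old->new): [61 69 72]
  17. access 12: MISS, evict 61. Cache (old->new): [69 72 12]
  18. access 12: HIT. Cache (old->new): [69 72 12]
  19. access 72: HIT. Cache (old->new): [69 72 12]
  20. access 61: MISS, evict 69. Cache (old->new): [72 12 61]
  21. access 69: MISS, evict 72. Cache (old->new): [12 61 69]
  22. access 61: HIT. Cache (old->new): [12 61 69]
  23. access 72: MISS, evict 12. Cache (old->new): [61 69 72]
  24. access 12: MISS, evict 61. Cache (old->new): [69 72 12]
  25. access 12: HIT. Cache (old->new): [69 72 12]
  26. access 61: MISS, evict 69. Cache (old->new): [72 12 61]
  27. access 12: HIT. Cache (old->new): [72 12 61]
  28. access 12: HIT. Cache (old->new): [72 12 61]
  29. access 72: HIT. Cache (old->new): [72 12 61]
  30. access 61: HIT. Cache (old->new): [72 12 61]
  31. access 12: HIT. Cache (old->new): [72 12 61]
  32. access 72: HIT. Cache (old->new): [72 12 61]
  33. access 12: HIT. Cache (old->new): [72 12 61]
Total: 22 hits, 11 misses, 8 evictions

Answer: 72 12 61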